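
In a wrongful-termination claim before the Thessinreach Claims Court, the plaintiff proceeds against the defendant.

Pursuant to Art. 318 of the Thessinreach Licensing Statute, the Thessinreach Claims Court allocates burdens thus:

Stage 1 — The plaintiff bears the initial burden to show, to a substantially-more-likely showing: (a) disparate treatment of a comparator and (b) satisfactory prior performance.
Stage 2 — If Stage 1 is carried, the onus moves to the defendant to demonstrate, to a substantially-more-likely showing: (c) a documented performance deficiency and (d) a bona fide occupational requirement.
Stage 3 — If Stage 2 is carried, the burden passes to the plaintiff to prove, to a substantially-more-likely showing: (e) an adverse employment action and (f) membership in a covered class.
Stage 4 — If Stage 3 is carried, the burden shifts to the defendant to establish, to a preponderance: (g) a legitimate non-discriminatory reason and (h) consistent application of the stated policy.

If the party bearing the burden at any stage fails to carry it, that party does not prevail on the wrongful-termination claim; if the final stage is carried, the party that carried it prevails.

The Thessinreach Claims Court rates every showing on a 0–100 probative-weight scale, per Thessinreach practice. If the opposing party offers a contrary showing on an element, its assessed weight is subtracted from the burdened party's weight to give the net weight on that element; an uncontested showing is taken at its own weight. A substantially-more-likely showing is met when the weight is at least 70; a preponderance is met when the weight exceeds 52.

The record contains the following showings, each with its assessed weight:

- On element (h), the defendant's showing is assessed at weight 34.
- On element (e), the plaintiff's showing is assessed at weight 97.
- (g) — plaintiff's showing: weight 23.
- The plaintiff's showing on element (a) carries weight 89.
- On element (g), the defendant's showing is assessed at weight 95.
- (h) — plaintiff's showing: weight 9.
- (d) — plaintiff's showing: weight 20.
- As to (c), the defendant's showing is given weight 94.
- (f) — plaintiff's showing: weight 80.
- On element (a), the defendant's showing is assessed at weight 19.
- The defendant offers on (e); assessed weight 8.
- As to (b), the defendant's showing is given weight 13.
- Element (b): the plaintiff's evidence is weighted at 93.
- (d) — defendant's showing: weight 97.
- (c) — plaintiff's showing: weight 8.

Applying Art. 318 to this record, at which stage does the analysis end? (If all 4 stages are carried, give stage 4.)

stage 4

Stage 1 (plaintiff, a substantially-more-likely showing, weight is at least 70): (a) net 89−19=70 ≥ 70 — meets; (b) net 93−13=80 ≥ 70 — meets.
  The plaintiff carries Stage 1; the defendant now bears the burden.
Stage 2 (defendant, a substantially-more-likely showing, weight is at least 70): (c) net 94−8=86 ≥ 70 — meets; (d) net 97−20=77 ≥ 70 — meets.
  Stage 2 carried; the burden shifts to the plaintiff.
Stage 3 (plaintiff, a substantially-more-likely showing, weight is at least 70): (e) net 97−8=89 ≥ 70 — meets; (f) 80 ≥ 70 — meets.
  All elements met. The burden passes to the defendant.
Stage 4 (defendant, a preponderance, weight exceeds 52): (g) net 95−23=72 > 52 — meets; (h) net 34−9=25 ≤ 52 — fails.
  The defendant does not carry Stage 4.
The plaintiff prevails.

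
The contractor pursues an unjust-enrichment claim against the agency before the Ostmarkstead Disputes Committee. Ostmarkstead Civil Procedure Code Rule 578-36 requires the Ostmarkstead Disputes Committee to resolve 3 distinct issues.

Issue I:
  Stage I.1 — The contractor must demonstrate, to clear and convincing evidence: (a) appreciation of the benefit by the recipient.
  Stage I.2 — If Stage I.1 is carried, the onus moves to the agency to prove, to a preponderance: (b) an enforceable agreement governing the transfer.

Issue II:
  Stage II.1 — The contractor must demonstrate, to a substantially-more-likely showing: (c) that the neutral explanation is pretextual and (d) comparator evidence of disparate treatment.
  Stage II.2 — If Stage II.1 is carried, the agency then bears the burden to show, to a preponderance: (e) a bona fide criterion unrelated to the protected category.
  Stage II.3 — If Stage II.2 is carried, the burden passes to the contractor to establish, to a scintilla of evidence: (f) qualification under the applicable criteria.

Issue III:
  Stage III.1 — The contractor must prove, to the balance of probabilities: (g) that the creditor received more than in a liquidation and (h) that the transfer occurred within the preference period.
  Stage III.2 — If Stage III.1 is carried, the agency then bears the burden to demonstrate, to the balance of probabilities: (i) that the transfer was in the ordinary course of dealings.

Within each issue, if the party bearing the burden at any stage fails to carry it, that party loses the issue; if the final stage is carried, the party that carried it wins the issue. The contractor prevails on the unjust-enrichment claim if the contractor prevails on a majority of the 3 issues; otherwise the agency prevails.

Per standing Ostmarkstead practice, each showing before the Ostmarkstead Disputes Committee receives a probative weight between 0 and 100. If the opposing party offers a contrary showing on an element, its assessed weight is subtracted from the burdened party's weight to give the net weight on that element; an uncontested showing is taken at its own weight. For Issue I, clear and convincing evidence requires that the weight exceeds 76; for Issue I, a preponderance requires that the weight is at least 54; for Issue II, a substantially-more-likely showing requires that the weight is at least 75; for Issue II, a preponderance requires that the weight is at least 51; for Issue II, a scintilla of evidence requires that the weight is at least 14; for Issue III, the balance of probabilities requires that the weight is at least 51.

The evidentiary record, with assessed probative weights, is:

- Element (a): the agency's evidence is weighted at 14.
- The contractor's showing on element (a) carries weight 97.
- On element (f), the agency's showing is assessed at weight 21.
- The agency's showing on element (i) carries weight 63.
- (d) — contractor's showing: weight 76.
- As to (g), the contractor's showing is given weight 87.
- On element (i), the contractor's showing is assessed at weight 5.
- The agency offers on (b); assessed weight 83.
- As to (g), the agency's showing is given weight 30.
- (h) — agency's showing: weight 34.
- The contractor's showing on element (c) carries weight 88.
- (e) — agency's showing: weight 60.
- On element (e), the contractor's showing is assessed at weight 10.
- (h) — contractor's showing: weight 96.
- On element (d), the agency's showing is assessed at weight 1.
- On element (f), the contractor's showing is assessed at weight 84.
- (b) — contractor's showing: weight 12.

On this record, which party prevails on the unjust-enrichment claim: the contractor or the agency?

— Issue I —
Stage I.1 (contractor, clear and convincing evidence, weight exceeds 76): (a) net 97−14=83 > 76 — meets.
  The contractor carries Stage I.1; the agency now bears the burden.
Stage I.2 (agency, a preponderance, weight is at least 54): (b) net 83−12=71 ≥ 54 — meets.
  All elements met at the final stage.
With every stage satisfied, the agency prevails on this issue.
— Issue II —
At Stage II.1 the contractor must meet a substantially-more-likely showing (weight is at least 75): on (c) the weight is 88, which does reach 75, so (c) meets the standard; on (d) the weight is 76 less the opposing 1 gives net 75, which does reach 75, so (d) meets the standard.
  All elements met. The burden passes to the agency.
At Stage II.2 the agency must meet a preponderance (weight is at least 51): on (e) the weight is 60 less the opposing 10 gives net 50, < 51, so (e) does not meet the standard.
  Not every element is met, so the agency fails to carry Stage II.2.
The contractor prevails on this issue.
— Issue III —
Stage III.1 (contractor, the balance of probabilities, weight is at least 51): (g) net 87−30=57 ≥ 51 — meets; (h) net 96−34=62 ≥ 51 — meets.
  The contractor carries Stage III.1; the agency now bears the burden.
Stage III.2 (agency, the balance of probabilities, weight is at least 51): (i) net 63−5=58 ≥ 51 — meets.
  Stage III.2 carried; the final stage is satisfied.
With every stage satisfied, the agency prevails on this issue.
Per-issue: Issue I → agency; Issue II → contractor; Issue III → agency. The contractor must prevail on a majority of issues; overall, the agency prevails.

agency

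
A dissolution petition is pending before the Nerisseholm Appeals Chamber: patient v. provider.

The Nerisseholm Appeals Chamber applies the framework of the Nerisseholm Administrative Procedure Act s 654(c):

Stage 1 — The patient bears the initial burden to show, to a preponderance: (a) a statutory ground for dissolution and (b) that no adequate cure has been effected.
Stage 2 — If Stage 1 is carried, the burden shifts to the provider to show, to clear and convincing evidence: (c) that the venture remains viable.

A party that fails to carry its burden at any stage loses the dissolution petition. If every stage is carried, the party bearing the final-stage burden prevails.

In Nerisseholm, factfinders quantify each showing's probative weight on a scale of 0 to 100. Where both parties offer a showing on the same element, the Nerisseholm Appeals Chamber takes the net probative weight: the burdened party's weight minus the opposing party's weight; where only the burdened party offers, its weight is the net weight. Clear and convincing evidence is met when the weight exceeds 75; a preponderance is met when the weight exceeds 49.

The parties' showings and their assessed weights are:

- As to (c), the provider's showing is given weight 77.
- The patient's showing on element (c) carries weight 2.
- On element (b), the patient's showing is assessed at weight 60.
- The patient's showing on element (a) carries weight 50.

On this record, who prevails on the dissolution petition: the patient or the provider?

Stage 1 (patient, a preponderance, weight exceeds 49): (a) 50 > 49 — meets; (b) 60 > 49 — meets.
  The patient carries Stage 1; the provider now bears the burden.
Stage 2 (provider, clear and convincing evidence, weight exceeds 75): (c) net 77−2=75 ≤ 75 — fails.
  Not every element is met, so the provider fails to carry Stage 2.
The patient prevails.

patient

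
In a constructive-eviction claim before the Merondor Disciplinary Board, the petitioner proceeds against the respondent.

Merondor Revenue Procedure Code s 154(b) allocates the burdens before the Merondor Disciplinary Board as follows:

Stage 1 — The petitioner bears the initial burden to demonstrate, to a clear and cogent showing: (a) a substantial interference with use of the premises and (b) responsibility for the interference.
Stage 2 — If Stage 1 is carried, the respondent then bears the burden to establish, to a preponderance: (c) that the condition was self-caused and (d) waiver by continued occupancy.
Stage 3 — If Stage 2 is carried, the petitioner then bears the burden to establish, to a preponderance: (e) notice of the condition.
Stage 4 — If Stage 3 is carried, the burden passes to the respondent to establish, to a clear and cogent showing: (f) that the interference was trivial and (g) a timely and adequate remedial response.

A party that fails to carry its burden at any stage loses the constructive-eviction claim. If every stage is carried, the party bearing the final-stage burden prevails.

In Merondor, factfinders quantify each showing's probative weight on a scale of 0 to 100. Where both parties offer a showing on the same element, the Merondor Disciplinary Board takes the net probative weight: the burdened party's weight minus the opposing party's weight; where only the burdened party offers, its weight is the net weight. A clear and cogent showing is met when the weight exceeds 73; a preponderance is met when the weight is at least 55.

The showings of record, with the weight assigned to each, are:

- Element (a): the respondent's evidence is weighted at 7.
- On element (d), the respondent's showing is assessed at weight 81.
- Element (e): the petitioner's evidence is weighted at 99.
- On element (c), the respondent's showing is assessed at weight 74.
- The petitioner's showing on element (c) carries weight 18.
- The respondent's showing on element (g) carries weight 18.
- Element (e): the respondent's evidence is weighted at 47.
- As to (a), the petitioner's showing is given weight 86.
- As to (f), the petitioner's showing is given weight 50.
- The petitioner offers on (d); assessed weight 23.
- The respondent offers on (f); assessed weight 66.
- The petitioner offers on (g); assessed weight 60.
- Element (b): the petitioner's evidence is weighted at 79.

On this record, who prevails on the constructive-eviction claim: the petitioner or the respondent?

Stage 1 (petitioner, a clear and cogent showing, weight exceeds 73): (a) net 86−7=79 > 73 — meets; (b) 79 > 73 — meets.
  Stage 1 is satisfied; the onus moves to the respondent.
Stage 2 (respondent, a preponderance, weight is at least 55): (c) net 74−18=56 ≥ 55 — meets; (d) net 81−23=58 ≥ 55 — meets.
  The respondent carries Stage 2; the petitioner now bears the burden.
Stage 3 (petitioner, a preponderance, weight is at least 55): (e) net 99−47=52 < 55 — fails.
  Not every element is met, so the petitioner fails to carry Stage 3.
The analysis ends at Stage 3; the respondent prevails.

respondent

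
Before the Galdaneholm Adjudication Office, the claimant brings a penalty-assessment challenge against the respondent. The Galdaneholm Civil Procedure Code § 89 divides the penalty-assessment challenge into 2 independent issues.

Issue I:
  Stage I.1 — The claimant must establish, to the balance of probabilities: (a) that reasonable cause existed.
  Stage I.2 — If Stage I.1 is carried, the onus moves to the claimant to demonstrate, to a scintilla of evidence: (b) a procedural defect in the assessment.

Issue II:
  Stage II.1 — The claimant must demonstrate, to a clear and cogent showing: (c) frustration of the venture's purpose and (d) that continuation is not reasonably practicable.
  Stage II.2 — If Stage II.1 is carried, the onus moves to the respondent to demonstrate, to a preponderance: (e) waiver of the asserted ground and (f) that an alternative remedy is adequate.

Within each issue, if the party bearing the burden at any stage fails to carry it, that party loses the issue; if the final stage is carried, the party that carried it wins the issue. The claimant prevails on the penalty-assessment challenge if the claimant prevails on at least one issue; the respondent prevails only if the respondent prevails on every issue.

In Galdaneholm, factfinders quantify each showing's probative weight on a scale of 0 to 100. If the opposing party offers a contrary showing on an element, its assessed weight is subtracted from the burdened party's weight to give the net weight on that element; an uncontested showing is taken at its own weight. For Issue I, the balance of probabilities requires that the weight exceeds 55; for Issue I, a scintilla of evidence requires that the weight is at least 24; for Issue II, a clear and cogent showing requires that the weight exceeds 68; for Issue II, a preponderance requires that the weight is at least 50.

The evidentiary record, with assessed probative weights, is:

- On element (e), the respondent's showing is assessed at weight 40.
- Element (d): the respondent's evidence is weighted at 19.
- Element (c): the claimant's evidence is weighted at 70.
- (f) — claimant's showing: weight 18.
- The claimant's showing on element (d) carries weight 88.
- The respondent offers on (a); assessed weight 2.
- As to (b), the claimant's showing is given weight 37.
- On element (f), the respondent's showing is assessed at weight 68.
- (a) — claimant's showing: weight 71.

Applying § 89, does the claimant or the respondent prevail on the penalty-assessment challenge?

claimant

— Issue I —
Stage I.1 — burden on claimant; standard: the balance of probabilities (weight exceeds 55).
    (a): 71 − 2 = 69 > 55 [met]
  All elements met. The claimant retains the burden for Stage I.2.
Stage I.2 — burden on claimant; standard: a scintilla of evidence (weight is at least 24).
    (b): 37 ≥ 24 [met]
  The claimant carries the last stage.
All stages carried — the claimant prevails on this issue.
— Issue II —
Stage II.1 (claimant, a clear and cogent showing, weight exceeds 68): (c) 70 > 68 — meets; (d) net 88−19=69 > 68 — meets.
  Stage II.1 carried; the burden shifts to the respondent.
Stage II.2 (respondent, a preponderance, weight is at least 50): (e) 40 < 50 — fails; (f) net 68−18=50 ≥ 50 — meets.
  Not every element is met, so the respondent fails to carry Stage II.2.
The analysis ends at Stage II.2; the claimant prevails on this issue.
Per-issue: Issue I → claimant; Issue II → claimant. The claimant must prevail on at least one issue; overall, the claimant prevails.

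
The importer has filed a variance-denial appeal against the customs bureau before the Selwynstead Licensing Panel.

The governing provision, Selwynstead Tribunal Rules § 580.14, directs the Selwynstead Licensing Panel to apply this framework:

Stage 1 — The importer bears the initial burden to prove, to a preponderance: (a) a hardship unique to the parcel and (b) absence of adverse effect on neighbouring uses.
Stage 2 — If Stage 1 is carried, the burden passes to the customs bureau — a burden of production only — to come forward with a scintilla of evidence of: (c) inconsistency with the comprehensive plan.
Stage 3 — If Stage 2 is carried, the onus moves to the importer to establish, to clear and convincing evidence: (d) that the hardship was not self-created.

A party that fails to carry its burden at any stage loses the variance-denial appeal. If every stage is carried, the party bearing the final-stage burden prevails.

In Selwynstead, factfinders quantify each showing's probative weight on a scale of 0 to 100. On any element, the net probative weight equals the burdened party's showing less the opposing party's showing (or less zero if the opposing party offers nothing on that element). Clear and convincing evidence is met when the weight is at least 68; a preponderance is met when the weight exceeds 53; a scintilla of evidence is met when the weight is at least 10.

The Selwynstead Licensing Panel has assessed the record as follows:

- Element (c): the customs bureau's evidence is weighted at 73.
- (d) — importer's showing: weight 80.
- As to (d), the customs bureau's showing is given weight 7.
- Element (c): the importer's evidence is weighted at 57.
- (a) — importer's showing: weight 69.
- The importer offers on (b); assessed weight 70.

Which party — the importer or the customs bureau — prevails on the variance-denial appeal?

Stage 1 (importer, a preponderance, weight exceeds 53): (a) 69 > 53 — meets; (b) 70 > 53 — meets.
  Stage 1 is satisfied; the onus moves to the customs bureau.
Stage 2 (customs bureau, a scintilla of evidence, weight is at least 10): (c) net 73−57=16 ≥ 10 — meets.
  All elements met. The burden passes to the importer.
Stage 3 (importer, clear and convincing evidence, weight is at least 68): (d) net 80−7=73 ≥ 68 — meets.
  All elements met at the final stage.
All stages carried — the importer prevails.

importer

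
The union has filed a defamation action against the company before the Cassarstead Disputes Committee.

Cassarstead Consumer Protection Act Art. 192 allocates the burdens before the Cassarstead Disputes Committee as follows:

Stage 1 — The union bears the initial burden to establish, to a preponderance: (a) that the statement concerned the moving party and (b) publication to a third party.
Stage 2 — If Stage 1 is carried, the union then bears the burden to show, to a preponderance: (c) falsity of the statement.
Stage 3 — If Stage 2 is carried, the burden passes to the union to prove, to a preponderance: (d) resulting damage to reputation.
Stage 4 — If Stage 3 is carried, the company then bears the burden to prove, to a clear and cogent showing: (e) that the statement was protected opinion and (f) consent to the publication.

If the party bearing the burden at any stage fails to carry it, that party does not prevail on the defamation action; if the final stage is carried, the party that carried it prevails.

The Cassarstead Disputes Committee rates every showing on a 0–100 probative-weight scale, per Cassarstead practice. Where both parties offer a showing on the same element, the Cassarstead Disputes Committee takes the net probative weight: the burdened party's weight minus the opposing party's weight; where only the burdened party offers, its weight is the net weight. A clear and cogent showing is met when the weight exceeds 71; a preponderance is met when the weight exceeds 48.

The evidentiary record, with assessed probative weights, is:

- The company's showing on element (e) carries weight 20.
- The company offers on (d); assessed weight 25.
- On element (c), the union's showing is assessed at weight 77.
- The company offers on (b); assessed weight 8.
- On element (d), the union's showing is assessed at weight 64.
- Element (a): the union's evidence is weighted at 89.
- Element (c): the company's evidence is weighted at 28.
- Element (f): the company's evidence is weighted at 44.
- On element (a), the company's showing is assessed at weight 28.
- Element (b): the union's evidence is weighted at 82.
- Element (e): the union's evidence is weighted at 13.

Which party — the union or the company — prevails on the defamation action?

Stage 1 — burden on union; standard: a preponderance (weight exceeds 48).
    (a): 89 − 28 = 61 > 48 [met]
    (b): 82 − 8 = 74 > 48 [met]
  Stage 1 carried; the burden remains with the union.
Stage 2 — burden on union; standard: a preponderance (weight exceeds 48).
    (c): 77 − 28 = 49 > 48 [met]
  All elements met. The union retains the burden for Stage 3.
Stage 3 — burden on union; standard: a preponderance (weight exceeds 48).
    (d): 64 − 25 = 39 ≤ 48 [not met]
  The union does not carry Stage 3.
The analysis ends at Stage 3; the company prevails.

company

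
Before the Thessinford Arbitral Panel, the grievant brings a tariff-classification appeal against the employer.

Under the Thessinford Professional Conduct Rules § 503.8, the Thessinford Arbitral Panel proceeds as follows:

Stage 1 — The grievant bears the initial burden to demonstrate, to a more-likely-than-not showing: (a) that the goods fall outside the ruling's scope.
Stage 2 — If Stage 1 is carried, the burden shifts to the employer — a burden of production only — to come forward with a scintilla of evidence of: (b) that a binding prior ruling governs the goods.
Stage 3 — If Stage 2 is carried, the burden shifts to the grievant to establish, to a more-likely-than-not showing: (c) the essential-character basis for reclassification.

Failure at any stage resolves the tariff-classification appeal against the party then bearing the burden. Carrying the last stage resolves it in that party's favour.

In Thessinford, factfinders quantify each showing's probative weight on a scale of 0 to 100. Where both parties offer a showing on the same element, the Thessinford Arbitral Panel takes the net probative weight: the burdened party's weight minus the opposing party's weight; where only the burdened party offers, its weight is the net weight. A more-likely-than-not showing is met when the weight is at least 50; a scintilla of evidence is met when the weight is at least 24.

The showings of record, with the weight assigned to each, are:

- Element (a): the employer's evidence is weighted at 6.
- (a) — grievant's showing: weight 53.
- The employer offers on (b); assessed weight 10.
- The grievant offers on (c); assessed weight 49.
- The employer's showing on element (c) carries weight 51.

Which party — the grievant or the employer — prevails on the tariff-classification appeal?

employer

At Stage 1 the grievant must meet a more-likely-than-not showing (weight is at least 50): on (a) the weight is 53 less the opposing 6 gives net 47, < 50, so (a) does not meet the standard.
  Stage 1 not carried; the grievant fails its burden.
The analysis ends at Stage 1; the employer prevails.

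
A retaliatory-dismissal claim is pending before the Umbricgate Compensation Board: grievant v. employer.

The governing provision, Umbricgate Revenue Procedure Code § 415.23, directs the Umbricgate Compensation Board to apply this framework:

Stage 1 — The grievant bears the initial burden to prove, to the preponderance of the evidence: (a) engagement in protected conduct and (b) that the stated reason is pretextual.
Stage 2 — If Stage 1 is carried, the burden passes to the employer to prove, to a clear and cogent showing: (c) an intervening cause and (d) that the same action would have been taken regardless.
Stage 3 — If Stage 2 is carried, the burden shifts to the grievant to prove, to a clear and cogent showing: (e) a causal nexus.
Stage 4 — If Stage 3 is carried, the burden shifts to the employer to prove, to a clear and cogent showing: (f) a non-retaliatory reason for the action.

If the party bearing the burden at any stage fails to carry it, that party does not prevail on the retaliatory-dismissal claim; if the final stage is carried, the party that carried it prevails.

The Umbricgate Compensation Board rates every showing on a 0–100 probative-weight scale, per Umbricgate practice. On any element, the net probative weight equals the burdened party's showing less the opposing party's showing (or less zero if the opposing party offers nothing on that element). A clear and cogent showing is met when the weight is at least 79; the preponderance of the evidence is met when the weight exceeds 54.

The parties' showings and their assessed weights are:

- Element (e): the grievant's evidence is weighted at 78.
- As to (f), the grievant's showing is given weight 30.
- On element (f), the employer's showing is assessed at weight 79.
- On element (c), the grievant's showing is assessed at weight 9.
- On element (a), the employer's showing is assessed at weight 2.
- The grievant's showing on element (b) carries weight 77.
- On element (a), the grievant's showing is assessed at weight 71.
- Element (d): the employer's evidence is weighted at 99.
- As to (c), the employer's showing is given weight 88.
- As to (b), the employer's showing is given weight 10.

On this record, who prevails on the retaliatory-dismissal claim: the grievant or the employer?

employer

At Stage 1 the grievant must meet the preponderance of the evidence (weight exceeds 54): on (a) the weight is 71 less the opposing 2 gives net 69, which does exceed 54, so (a) meets the standard; on (b) the weight is 77 less the opposing 10 gives net 67, > 54, so (b) meets the standard.
  All elements met. The burden passes to the employer.
At Stage 2 the employer must meet a clear and cogent showing (weight is at least 79): on (c) the weight is 88 less the opposing 9 gives net 79, which does reach 79, so (c) meets the standard; on (d) the weight is 99, which does reach 79, so (d) meets the standard.
  All elements met. The burden passes to the grievant.
At Stage 3 the grievant must meet a clear and cogent showing (weight is at least 79): on (e) the weight is 78, < 79, so (e) does not meet the standard.
  The grievant does not carry Stage 3.
So the employer prevails.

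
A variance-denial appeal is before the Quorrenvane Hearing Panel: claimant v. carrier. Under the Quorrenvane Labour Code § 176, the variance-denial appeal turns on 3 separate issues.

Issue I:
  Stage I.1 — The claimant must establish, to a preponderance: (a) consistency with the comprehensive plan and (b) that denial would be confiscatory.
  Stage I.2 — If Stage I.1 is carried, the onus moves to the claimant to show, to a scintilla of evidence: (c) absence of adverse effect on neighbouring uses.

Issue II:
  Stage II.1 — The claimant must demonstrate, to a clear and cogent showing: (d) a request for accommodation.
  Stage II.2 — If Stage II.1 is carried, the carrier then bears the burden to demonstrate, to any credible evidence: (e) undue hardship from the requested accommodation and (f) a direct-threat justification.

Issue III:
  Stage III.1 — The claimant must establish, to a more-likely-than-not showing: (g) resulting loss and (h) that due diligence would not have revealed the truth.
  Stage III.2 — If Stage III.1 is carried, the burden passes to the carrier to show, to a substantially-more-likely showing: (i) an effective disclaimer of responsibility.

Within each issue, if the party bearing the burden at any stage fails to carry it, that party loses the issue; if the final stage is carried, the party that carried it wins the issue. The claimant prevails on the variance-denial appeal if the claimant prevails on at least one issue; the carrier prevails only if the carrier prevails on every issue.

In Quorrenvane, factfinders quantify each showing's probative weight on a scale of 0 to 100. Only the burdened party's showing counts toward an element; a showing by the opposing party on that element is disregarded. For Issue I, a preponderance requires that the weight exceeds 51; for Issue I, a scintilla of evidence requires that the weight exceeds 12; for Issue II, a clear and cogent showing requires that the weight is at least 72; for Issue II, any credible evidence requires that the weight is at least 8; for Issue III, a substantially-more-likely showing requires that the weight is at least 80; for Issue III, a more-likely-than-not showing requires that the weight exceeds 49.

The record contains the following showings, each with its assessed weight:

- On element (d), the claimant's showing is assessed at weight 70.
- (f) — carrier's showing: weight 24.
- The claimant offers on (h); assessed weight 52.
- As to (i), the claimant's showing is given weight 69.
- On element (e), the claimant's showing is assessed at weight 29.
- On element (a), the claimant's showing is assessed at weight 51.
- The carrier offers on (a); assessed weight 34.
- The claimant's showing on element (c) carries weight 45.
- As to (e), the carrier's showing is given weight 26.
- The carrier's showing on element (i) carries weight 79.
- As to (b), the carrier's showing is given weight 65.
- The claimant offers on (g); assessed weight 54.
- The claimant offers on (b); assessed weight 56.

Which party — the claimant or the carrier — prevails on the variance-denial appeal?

— Issue I —
Stage I.1 (claimant, a preponderance, weight exceeds 51): (a) 51 (carrier's 34 disregarded) ≤ 51 — fails; (b) 56 (carrier's 65 disregarded) > 51 — meets.
  Stage I.1 not carried; the claimant fails its burden.
The analysis ends at Stage I.1; the carrier prevails on this issue.
— Issue II —
At Stage II.1 the claimant must meet a clear and cogent showing (weight is at least 72): on (d) the weight is 70, which does not reach 72, so (d) does not meet the standard.
  Stage II.1 not carried; the claimant fails its burden.
So the carrier prevails on this issue.
— Issue III —
Stage III.1 (claimant, a more-likely-than-not showing, weight exceeds 49): (g) 54 > 49 — meets; (h) 52 > 49 — meets.
  The claimant carries Stage III.1; the carrier now bears the burden.
Stage III.2 (carrier, a substantially-more-likely showing, weight is at least 80): (i) 79 (claimant's 69 disregarded) < 80 — fails.
  Not every element is met, so the carrier fails to carry Stage III.2.
The claimant prevails on this issue.
Per-issue: Issue I → carrier; Issue II → carrier; Issue III → claimant. The claimant must prevail on at least one issue; overall, the claimant prevails.

claimant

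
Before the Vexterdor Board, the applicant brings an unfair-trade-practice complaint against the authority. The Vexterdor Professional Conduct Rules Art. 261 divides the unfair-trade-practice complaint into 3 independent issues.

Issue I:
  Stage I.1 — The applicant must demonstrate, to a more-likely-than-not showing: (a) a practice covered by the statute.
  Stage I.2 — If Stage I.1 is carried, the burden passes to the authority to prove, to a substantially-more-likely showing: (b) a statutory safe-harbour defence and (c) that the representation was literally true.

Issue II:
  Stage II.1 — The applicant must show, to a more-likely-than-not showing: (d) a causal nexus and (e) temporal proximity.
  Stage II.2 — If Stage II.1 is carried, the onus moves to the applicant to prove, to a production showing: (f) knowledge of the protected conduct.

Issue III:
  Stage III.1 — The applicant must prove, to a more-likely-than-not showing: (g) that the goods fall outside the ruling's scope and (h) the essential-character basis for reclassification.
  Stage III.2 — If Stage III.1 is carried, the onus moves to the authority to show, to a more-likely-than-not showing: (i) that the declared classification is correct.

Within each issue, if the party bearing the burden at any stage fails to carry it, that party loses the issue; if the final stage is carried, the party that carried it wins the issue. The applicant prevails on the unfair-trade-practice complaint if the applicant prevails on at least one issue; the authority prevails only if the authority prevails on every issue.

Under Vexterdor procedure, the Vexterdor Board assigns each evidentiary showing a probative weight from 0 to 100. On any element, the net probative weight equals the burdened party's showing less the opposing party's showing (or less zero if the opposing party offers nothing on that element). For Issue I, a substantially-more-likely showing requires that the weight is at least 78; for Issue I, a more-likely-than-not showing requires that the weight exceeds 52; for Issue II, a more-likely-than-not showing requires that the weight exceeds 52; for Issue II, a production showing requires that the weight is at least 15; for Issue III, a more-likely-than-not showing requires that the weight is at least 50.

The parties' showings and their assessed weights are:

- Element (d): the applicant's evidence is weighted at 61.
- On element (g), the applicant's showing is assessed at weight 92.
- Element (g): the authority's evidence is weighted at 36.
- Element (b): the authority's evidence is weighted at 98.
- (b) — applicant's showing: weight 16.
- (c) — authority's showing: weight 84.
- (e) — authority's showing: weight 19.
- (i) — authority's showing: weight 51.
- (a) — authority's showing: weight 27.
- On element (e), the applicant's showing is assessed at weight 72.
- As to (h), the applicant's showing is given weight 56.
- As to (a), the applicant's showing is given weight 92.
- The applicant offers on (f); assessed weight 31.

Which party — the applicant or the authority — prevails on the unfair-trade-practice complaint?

— Issue I —
Stage I.1 — burden on applicant; standard: a more-likely-than-not showing (weight exceeds 52).
    (a): 92 − 27 = 65 > 52 [met]
  All elements met. The burden passes to the authority.
Stage I.2 — burden on authority; standard: a substantially-more-likely showing (weight is at least 78).
    (b): 98 − 16 = 82 ≥ 78 [met]
    (c): 84 ≥ 78 [met]
  All elements met at the final stage.
With every stage satisfied, the authority prevails on this issue.
— Issue II —
Stage II.1 — burden on applicant; standard: a more-likely-than-not showing (weight exceeds 52).
    (d): 61 > 52 [met]
    (e): 72 − 19 = 53 > 52 [met]
  All elements met. The applicant retains the burden for Stage II.2.
Stage II.2 — burden on applicant; standard: a production showing (weight is at least 15).
    (f): 31 ≥ 15 [met]
  All elements met at the final stage.
Every stage carried; the applicant prevails on this issue.
— Issue III —
Stage III.1 — burden on applicant; standard: a more-likely-than-not showing (weight is at least 50).
    (g): 92 − 36 = 56 ≥ 50 [met]
    (h): 56 ≥ 50 [met]
  Stage III.1 is satisfied; the onus moves to the authority.
Stage III.2 — burden on authority; standard: a more-likely-than-not showing (weight is at least 50).
    (i): 51 ≥ 50 [met]
  Stage III.2 carried; the final stage is satisfied.
All stages carried — the authority prevails on this issue.
Per-issue: Issue I → authority; Issue II → applicant; Issue III → authority. The applicant must prevail on at least one issue; overall, the applicant prevails.

applicant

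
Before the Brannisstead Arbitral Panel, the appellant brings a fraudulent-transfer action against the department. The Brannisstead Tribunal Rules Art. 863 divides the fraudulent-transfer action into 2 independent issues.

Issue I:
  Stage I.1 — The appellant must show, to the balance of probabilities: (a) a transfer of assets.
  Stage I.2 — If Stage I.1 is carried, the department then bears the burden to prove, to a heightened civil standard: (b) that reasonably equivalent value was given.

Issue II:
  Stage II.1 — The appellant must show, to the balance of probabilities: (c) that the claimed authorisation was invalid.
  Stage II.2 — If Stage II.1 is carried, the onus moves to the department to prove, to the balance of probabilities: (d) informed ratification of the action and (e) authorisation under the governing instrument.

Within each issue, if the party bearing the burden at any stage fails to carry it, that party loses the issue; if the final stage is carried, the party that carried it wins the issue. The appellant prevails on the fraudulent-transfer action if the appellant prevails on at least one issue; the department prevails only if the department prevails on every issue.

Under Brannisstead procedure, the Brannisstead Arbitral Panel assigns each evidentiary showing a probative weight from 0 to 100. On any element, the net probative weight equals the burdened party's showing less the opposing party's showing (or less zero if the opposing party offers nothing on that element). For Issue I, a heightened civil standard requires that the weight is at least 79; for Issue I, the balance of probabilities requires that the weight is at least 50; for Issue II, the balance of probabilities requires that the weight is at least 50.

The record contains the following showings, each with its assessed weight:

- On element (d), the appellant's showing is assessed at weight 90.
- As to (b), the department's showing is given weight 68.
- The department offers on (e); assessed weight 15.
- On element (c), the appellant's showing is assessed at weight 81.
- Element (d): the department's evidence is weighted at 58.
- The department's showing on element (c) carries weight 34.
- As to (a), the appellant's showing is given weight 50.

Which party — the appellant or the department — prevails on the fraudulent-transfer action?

— Issue I —
Stage I.1 (appellant, the balance of probabilities, weight is at least 50): (a) 50 ≥ 50 — meets.
  The appellant carries Stage I.1; the department now bears the burden.
Stage I.2 (department, a heightened civil standard, weight is at least 79): (b) 68 < 79 — fails.
  Stage I.2 not carried; the department fails its burden.
The analysis ends at Stage I.2; the appellant prevails on this issue.
— Issue II —
Stage II.1 — burden on appellant; standard: the balance of probabilities (weight is at least 50).
    (c): 81 − 34 = 47 < 50 [not met]
  Stage II.1 not carried; the appellant fails its burden.
The department prevails on this issue.
Per-issue: Issue I → appellant; Issue II → department. The appellant must prevail on at least one issue; overall, the appellant prevails.

appellant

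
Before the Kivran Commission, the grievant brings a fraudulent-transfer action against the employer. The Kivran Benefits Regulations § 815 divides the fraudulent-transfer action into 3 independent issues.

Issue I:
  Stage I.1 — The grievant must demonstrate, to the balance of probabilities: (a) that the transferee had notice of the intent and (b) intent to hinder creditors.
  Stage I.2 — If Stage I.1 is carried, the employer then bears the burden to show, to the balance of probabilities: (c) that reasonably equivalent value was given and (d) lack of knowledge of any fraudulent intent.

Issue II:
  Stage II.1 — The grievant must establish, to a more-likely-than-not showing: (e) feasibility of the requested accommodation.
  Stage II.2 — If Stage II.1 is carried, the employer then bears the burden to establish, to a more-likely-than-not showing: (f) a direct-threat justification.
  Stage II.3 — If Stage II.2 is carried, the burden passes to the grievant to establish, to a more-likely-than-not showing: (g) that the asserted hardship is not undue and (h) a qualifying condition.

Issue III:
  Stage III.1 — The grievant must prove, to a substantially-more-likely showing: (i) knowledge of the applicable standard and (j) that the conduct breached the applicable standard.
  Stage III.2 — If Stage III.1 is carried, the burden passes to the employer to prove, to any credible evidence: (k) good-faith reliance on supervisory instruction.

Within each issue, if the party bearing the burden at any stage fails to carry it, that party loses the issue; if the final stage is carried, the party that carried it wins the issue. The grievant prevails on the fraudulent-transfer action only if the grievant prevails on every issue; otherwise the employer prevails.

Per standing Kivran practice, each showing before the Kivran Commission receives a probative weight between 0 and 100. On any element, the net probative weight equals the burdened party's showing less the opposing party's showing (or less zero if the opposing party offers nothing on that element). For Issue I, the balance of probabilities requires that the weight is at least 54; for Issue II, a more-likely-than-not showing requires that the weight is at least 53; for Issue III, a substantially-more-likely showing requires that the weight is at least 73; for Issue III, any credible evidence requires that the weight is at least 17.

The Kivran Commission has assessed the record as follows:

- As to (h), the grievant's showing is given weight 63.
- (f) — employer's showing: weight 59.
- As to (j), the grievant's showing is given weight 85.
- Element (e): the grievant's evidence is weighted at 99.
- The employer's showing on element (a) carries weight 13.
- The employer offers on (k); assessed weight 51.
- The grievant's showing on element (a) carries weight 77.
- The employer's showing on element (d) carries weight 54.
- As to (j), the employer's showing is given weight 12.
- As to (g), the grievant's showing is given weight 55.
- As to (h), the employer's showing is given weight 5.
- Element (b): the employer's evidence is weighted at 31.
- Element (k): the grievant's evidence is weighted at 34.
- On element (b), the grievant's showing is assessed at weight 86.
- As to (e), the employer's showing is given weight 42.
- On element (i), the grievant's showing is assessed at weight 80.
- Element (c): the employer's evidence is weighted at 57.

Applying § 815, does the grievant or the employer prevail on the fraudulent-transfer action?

employer

— Issue I —
Stage I.1 — burden on grievant; standard: the balance of probabilities (weight is at least 54).
    (a): 77 − 13 = 64 ≥ 54 [met]
    (b): 86 − 31 = 55 ≥ 54 [met]
  The grievant carries Stage I.1; the employer now bears the burden.
Stage I.2 — burden on employer; standard: the balance of probabilities (weight is at least 54).
    (c): 57 ≥ 54 [met]
    (d): 54 ≥ 54 [met]
  Stage I.2 carried; the final stage is satisfied.
All stages carried — the employer prevails on this issue.
— Issue II —
Stage II.1 — burden on grievant; standard: a more-likely-than-not showing (weight is at least 53).
    (e): 99 − 42 = 57 ≥ 53 [met]
  The grievant carries Stage II.1; the employer now bears the burden.
Stage II.2 — burden on employer; standard: a more-likely-than-not showing (weight is at least 53).
    (f): 59 ≥ 53 [met]
  The employer carries Stage II.2; the grievant now bears the burden.
Stage II.3 — burden on grievant; standard: a more-likely-than-not showing (weight is at least 53).
    (g): 55 ≥ 53 [met]
    (h): 63 − 5 = 58 ≥ 53 [met]
  Stage II.3 carried; the final stage is satisfied.
With every stage satisfied, the grievant prevails on this issue.
— Issue III —
Stage III.1 (grievant, a substantially-more-likely showing, weight is at least 73): (i) 80 ≥ 73 — meets; (j) net 85−12=73 ≥ 73 — meets.
  The grievant carries Stage III.1; the employer now bears the burden.
Stage III.2 (employer, any credible evidence, weight is at least 17): (k) net 51−34=17 ≥ 17 — meets.
  Stage III.2 carried; the final stage is satisfied.
All stages carried — the employer prevails on this issue.
Per-issue: Issue I → employer; Issue II → grievant; Issue III → employer. The grievant must prevail on every issue; overall, the employer prevails.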